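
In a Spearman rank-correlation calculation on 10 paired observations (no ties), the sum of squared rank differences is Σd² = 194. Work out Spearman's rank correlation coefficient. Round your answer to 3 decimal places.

-0.176

ρ = 1 − 6Σd² / [n(n²−1)] = 1 − 6×194 / (10×99)
  = 1 − 1164/990 = 1 − 1.1758 ≈ -0.176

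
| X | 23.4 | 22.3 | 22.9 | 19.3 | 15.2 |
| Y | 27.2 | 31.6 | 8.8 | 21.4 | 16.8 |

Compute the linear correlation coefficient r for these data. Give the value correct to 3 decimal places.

n = 5, ΣX = 103.1, ΣY = 105.8, ΣX² = 2172.79, ΣY² = 2556.04, ΣXY = 2211.06
nΣXY − ΣXΣY = 11055.3 − 10907.98 = 147.32
nΣX² − (ΣX)² = 10863.95 − 10629.61 = 234.34; nΣY² − (ΣY)² = 12780.2 − 11193.64 = 1586.56
r = 147.32 / √(234.34 × 1586.56) = 147.32 / 609.7495 ≈ 0.242

0.242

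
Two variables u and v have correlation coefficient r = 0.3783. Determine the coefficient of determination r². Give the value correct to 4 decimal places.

r² = (0.3783)² = 0.1431

0.1431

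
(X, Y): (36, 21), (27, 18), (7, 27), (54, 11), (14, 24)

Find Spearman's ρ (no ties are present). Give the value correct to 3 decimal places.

Rank X: 4, 3, 1, 5, 2
Rank Y: 3, 2, 5, 1, 4
d = rank(X) − rank(Y): 1, 1, -4, 4, -2; Σd² = 38
ρ = 1 − 6Σd² / [n(n²−1)] = 1 − 6×38 / (5×24) = 1 − 228/120 ≈ -0.900

-0.900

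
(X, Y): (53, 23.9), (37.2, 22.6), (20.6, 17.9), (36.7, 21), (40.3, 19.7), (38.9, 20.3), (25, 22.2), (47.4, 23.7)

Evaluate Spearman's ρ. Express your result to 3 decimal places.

Rank X: 8, 4, 1, 3, 6, 5, 2, 7
Rank Y: 8, 6, 1, 4, 2, 3, 5, 7
d = rank(X) − rank(Y): 0, -2, 0, -1, 4, 2, -3, 0; Σd² = 34
ρ = 1 − 6Σd² / [n(n²−1)] = 1 − 6×34 / (8×63) = 1 − 204/504 ≈ 0.595

0.595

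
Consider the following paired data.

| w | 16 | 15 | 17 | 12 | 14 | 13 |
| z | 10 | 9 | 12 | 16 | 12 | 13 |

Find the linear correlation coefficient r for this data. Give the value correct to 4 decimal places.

-0.6983

n = 6, Σw = 87, Σz = 72, Σw² = 1279, Σz² = 894, Σwz = 1028
nΣwz − ΣwΣz = 6168 − 6264 = -96
nΣw² − (Σw)² = 7674 − 7569 = 105; nΣz² − (Σz)² = 5364 − 5184 = 180
r = -96 / √(105 × 180) = -96 / 137.4773 ≈ -0.6983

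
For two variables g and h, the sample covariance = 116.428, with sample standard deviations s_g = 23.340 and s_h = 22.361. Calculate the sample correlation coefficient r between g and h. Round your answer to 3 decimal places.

0.223

r = Cov(g,h) / (s_g · s_h) = 116.428 / (23.340 × 22.361)
  = 116.428 / 521.9057 ≈ 0.223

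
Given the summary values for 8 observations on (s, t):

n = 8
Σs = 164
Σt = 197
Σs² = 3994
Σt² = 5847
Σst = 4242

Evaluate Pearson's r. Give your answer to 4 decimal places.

0.2565

r = (nΣst − ΣsΣt) / √[(nΣs² − (Σs)²)(nΣt² − (Σt)²)]
Numerator: 8×4242 − 164×197 = 1628
Denominator: √[(31952 − 26896)(46776 − 38809)] = √[5056 × 7967] = 6346.7434
r = 1628 / 6346.7434 ≈ 0.2565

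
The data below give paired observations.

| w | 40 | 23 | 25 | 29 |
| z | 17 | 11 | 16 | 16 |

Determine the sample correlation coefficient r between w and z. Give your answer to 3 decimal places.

0.681

n = 4, Σw = 117, Σz = 60, Σw² = 3595, Σz² = 922, Σwz = 1797
nΣwz − ΣwΣz = 7188 − 7020 = 168
nΣw² − (Σw)² = 14380 − 13689 = 691; nΣz² − (Σz)² = 3688 − 3600 = 88
r = 168 / √(691 × 88) = 168 / 246.5928 ≈ 0.681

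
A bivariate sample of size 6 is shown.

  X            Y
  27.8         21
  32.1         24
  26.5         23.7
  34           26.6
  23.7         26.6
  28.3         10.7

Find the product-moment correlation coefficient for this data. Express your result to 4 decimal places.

n = 6, ΣX = 172.4, ΣY = 132.6, ΣX² = 5024.08, ΣY² = 3108.3, ΣXY = 3819.88
nΣXY − ΣXΣY = 22919.28 − 22860.24 = 59.04
nΣX² − (ΣX)² = 30144.48 − 29721.76 = 422.72; nΣY² − (ΣY)² = 18649.8 − 17582.76 = 1067.04
r = 59.04 / √(422.72 × 1067.04) = 59.04 / 671.6094 ≈ 0.0879

0.0879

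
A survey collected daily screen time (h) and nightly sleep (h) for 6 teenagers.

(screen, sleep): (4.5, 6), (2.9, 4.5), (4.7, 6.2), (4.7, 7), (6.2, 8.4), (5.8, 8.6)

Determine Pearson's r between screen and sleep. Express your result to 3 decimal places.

0.965

n = 6, Σx = 28.8, Σy = 40.7, Σx² = 144.92, Σy² = 288.21, Σxy = 204.05
nΣxy − ΣxΣy = 1224.3 − 1172.16 = 52.14
nΣx² − (Σx)² = 869.52 − 829.44 = 40.08; nΣy² − (Σy)² = 1729.26 − 1656.49 = 72.77
r = 52.14 / √(40.08 × 72.77) = 52.14 / 54.0058 ≈ 0.965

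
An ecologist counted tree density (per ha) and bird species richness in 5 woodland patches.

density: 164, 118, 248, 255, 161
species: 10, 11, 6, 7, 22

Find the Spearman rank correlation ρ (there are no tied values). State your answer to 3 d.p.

-0.800

Rank density: 3, 1, 4, 5, 2
Rank species: 3, 4, 1, 2, 5
d = rank(density) − rank(species): 0, -3, 3, 3, -3; Σd² = 36
ρ = 1 − 6Σd² / [n(n²−1)] = 1 − 6×36 / (5×24) = 1 − 216/120 ≈ -0.800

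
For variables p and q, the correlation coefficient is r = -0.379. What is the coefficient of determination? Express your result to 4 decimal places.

0.1436

r² = (-0.379)² = 0.1436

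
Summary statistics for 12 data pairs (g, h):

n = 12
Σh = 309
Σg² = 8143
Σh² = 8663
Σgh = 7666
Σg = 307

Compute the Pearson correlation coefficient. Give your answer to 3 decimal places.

r = (nΣgh − ΣgΣh) / √[(nΣg² − (Σg)²)(nΣh² − (Σh)²)]
Numerator: 12×7666 − 307×309 = -2871
Denominator: √[(97716 − 94249)(103956 − 95481)] = √[3467 × 8475] = 5420.5927
r = -2871 / 5420.5927 ≈ -0.530

-0.530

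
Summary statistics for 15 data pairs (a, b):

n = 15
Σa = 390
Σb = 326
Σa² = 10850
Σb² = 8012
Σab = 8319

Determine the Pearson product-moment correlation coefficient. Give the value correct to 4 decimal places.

-0.1935

r = (nΣab − ΣaΣb) / √[(nΣa² − (Σa)²)(nΣb² − (Σb)²)]
Numerator: 15×8319 − 390×326 = -2355
Denominator: √[(162750 − 152100)(120180 − 106276)] = √[10650 × 13904] = 12168.7140
r = -2355 / 12168.7140 ≈ -0.1935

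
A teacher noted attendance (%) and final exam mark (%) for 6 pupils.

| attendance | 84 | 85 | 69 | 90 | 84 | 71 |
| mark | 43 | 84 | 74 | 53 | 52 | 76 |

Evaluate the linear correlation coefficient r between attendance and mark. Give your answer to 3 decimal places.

-0.517

n = 6, Σx = 483, Σy = 382, Σx² = 39239, Σy² = 25670, Σxy = 30392
nΣxy − ΣxΣy = 182352 − 184506 = -2154
nΣx² − (Σx)² = 235434 − 233289 = 2145; nΣy² − (Σy)² = 154020 − 145924 = 8096
r = -2154 / √(2145 × 8096) = -2154 / 4167.2437 ≈ -0.517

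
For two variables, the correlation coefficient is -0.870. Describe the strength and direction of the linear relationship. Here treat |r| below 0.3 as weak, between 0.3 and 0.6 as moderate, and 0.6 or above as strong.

strong negative

r = -0.870 < 0 so the relationship is negative.
|r| = 0.870, which falls in the strong range.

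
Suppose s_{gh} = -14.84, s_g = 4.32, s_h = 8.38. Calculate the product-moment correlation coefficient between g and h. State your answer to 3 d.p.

-0.410

r = Cov(g,h) / (s_g · s_h) = -14.84 / (4.32 × 8.38)
  = -14.84 / 36.2016 ≈ -0.410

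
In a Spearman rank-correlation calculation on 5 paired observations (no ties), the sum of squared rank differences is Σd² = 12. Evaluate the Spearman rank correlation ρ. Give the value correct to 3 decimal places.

ρ = 1 − 6Σd² / [n(n²−1)] = 1 − 6×12 / (5×24)
  = 1 − 72/120 = 1 − 0.6000 ≈ 0.400

0.400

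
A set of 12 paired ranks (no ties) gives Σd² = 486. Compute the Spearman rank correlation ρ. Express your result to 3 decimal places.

-0.699

ρ = 1 − 6Σd² / [n(n²−1)] = 1 − 6×486 / (12×143)
  = 1 − 2916/1716 = 1 − 1.6993 ≈ -0.699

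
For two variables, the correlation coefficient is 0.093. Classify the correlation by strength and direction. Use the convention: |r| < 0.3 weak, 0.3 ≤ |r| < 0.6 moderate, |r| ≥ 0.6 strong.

r = 0.093 > 0 so the relationship is positive.
|r| = 0.093, which falls in the weak range.

weak positive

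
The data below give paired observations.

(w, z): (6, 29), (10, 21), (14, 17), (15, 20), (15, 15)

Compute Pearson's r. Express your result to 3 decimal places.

n = 5, Σw = 60, Σz = 102, Σw² = 782, Σz² = 2196, Σwz = 1147
nΣwz − ΣwΣz = 5735 − 6120 = -385
nΣw² − (Σw)² = 3910 − 3600 = 310; nΣz² − (Σz)² = 10980 − 10404 = 576
r = -385 / √(310 × 576) = -385 / 422.5636 ≈ -0.911

-0.911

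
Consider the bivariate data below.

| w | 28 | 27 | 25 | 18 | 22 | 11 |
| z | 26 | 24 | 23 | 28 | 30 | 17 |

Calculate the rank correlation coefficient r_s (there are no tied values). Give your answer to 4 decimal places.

0.1429

Rank w: 6, 5, 4, 2, 3, 1
Rank z: 4, 3, 2, 5, 6, 1
d = rank(w) − rank(z): 2, 2, 2, -3, -3, 0; Σd² = 30
ρ = 1 − 6Σd² / [n(n²−1)] = 1 − 6×30 / (6×35) = 1 − 180/210 ≈ 0.1429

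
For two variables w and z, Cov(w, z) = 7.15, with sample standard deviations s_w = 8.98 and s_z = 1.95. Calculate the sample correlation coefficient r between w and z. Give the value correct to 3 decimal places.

0.408

r = Cov(w,z) / (s_w · s_z) = 7.15 / (8.98 × 1.95)
  = 7.15 / 17.5110 ≈ 0.408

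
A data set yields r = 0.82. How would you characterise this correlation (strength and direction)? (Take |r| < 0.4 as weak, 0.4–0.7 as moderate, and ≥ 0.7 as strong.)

strong positive

r = 0.82 > 0 so the relationship is positive.
|r| = 0.82, which falls in the strong range.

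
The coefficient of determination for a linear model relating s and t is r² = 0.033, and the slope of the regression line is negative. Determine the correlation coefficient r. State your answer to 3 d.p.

-0.182

|r| = √0.033 = 0.182
The association is negative, so r = −0.182.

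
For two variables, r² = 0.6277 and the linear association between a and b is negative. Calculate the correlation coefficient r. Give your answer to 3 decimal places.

-0.792

|r| = √0.6277 = 0.792
The association is negative, so r = −0.792.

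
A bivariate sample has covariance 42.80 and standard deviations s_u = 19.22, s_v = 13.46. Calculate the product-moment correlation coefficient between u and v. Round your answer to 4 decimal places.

0.1654

r = Cov(u,v) / (s_u · s_v) = 42.80 / (19.22 × 13.46)
  = 42.80 / 258.7012 ≈ 0.1654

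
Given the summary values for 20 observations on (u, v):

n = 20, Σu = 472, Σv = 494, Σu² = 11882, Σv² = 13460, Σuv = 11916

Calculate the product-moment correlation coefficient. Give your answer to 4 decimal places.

0.2665

r = (nΣuv − ΣuΣv) / √[(nΣu² − (Σu)²)(nΣv² − (Σv)²)]
Numerator: 20×11916 − 472×494 = 5152
Denominator: √[(237640 − 222784)(269200 − 244036)] = √[14856 × 25164] = 19334.8490
r = 5152 / 19334.8490 ≈ 0.2665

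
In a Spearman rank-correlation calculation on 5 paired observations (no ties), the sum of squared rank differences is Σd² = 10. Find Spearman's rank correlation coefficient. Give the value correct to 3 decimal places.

ρ = 1 − 6Σd² / [n(n²−1)] = 1 − 6×10 / (5×24)
  = 1 − 60/120 = 1 − 0.5000 ≈ 0.500

0.500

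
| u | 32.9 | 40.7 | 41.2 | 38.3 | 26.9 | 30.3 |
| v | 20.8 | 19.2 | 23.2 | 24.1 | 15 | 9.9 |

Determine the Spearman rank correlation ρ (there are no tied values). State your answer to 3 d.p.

Rank u: 3, 5, 6, 4, 1, 2
Rank v: 4, 3, 5, 6, 2, 1
d = rank(u) − rank(v): -1, 2, 1, -2, -1, 1; Σd² = 12
ρ = 1 − 6Σd² / [n(n²−1)] = 1 − 6×12 / (6×35) = 1 − 72/210 ≈ 0.657

0.657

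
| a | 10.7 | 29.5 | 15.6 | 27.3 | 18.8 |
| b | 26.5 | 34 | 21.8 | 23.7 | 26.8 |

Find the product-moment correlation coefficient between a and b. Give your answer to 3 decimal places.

n = 5, Σa = 101.9, Σb = 132.8, Σa² = 2326.83, Σb² = 3613.42, Σab = 2777.48
nΣab − ΣaΣb = 13887.4 − 13532.32 = 355.08
nΣa² − (Σa)² = 11634.15 − 10383.61 = 1250.54; nΣb² − (Σb)² = 18067.1 − 17635.84 = 431.26
r = 355.08 / √(1250.54 × 431.26) = 355.08 / 734.3758 ≈ 0.484

0.484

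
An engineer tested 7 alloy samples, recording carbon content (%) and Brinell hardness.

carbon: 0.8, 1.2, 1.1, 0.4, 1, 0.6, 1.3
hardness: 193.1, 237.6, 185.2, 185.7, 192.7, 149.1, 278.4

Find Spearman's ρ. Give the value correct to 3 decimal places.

Rank carbon: 3, 6, 5, 1, 4, 2, 7
Rank hardness: 5, 6, 2, 3, 4, 1, 7
d = rank(carbon) − rank(hardness): -2, 0, 3, -2, 0, 1, 0; Σd² = 18
ρ = 1 − 6Σd² / [n(n²−1)] = 1 − 6×18 / (7×48) = 1 − 108/336 ≈ 0.679

0.679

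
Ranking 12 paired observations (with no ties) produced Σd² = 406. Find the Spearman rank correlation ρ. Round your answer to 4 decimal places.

-0.4196

ρ = 1 − 6Σd² / [n(n²−1)] = 1 − 6×406 / (12×143)
  = 1 − 2436/1716 = 1 − 1.41958 ≈ -0.4196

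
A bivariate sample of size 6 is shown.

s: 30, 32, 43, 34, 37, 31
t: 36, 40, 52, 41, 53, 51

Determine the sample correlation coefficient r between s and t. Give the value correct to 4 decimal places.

0.6378

n = 6, Σs = 207, Σt = 273, Σs² = 7259, Σt² = 12691, Σst = 9532
nΣst − ΣsΣt = 57192 − 56511 = 681
nΣs² − (Σs)² = 43554 − 42849 = 705; nΣt² − (Σt)² = 76146 − 74529 = 1617
r = 681 / √(705 × 1617) = 681 / 1067.7008 ≈ 0.6378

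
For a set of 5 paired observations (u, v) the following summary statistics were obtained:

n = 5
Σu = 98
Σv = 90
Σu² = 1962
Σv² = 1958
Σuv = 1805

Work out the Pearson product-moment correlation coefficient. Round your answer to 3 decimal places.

r = (nΣuv − ΣuΣv) / √[(nΣu² − (Σu)²)(nΣv² − (Σv)²)]
Numerator: 5×1805 − 98×90 = 205
Denominator: √[(9810 − 9604)(9790 − 8100)] = √[206 × 1690] = 590.0339
r = 205 / 590.0339 ≈ 0.347

0.347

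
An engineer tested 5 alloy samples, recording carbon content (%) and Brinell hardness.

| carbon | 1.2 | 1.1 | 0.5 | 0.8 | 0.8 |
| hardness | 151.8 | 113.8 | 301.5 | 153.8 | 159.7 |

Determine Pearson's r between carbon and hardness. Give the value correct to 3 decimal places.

n = 5, Σx = 4.4, Σy = 880.6, Σx² = 4.18, Σy² = 176054.46, Σxy = 708.89
nΣxy − ΣxΣy = 3544.45 − 3874.64 = -330.19
nΣx² − (Σx)² = 20.9 − 19.36 = 1.54; nΣy² − (Σy)² = 880272.3 − 775456.36 = 104815.94
r = -330.19 / √(1.54 × 104815.94) = -330.19 / 401.7668 ≈ -0.822

-0.822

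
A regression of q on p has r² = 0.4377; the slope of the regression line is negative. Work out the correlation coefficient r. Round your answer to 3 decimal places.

|r| = √0.4377 = 0.662
The association is negative, so r = −0.662.

-0.662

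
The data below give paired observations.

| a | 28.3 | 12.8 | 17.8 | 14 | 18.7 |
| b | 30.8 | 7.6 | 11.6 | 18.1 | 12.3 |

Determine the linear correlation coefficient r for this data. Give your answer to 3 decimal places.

0.842

n = 5, Σa = 91.6, Σb = 80.4, Σa² = 1827.26, Σb² = 1619.86, Σab = 1658.81
nΣab − ΣaΣb = 8294.05 − 7364.64 = 929.41
nΣa² − (Σa)² = 9136.3 − 8390.56 = 745.74; nΣb² − (Σb)² = 8099.3 − 6464.16 = 1635.14
r = 929.41 / √(745.74 × 1635.14) = 929.41 / 1104.2596 ≈ 0.842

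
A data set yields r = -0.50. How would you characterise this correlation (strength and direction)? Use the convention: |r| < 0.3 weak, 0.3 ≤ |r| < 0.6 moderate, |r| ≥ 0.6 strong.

moderate negative

r = -0.50 < 0 so the relationship is negative.
|r| = 0.50, which falls in the moderate range.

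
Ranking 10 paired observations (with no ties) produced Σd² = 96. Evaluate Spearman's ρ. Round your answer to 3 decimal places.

ρ = 1 − 6Σd² / [n(n²−1)] = 1 − 6×96 / (10×99)
  = 1 − 576/990 = 1 − 0.5818 ≈ 0.418

0.418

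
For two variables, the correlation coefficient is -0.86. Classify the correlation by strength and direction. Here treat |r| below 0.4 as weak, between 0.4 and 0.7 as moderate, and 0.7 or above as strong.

strong negative

r = -0.86 < 0 so the relationship is negative.
|r| = 0.86, which falls in the strong range.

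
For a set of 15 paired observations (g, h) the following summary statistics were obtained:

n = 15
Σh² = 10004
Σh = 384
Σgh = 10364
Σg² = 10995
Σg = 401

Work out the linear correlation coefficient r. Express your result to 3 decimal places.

r = (nΣgh − ΣgΣh) / √[(nΣg² − (Σg)²)(nΣh² − (Σh)²)]
Numerator: 15×10364 − 401×384 = 1476
Denominator: √[(164925 − 160801)(150060 − 147456)] = √[4124 × 2604] = 3277.0255
r = 1476 / 3277.0255 ≈ 0.450

0.450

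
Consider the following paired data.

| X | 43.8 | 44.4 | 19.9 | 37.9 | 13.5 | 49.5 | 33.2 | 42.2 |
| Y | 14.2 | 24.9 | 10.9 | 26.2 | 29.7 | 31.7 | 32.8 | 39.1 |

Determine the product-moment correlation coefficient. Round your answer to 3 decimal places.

0.235

n = 8, ΣX = 284.4, ΣY = 209.5, ΣX² = 11237.8, ΣY² = 6118.53, ΣXY = 7646.49
nΣXY − ΣXΣY = 61171.92 − 59581.8 = 1590.12
nΣX² − (ΣX)² = 89902.4 − 80883.36 = 9019.04; nΣY² − (ΣY)² = 48948.24 − 43890.25 = 5057.99
r = 1590.12 / √(9019.04 × 5057.99) = 1590.12 / 6754.1257 ≈ 0.235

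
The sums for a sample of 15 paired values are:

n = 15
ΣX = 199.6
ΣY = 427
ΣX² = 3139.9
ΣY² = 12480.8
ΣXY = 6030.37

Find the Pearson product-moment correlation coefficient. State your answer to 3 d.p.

0.878

r = (nΣXY − ΣXΣY) / √[(nΣX² − (ΣX)²)(nΣY² − (ΣY)²)]
Numerator: 15×6030.37 − 199.6×427 = 5226.35
Denominator: √[(47098.5 − 39840.16)(187212 − 182329)] = √[7258.34 × 4883] = 5953.3582
r = 5226.35 / 5953.3582 ≈ 0.878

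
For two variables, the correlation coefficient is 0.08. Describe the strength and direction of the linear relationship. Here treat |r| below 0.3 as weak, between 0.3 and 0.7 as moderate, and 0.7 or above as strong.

weak positive

r = 0.08 > 0 so the relationship is positive.
|r| = 0.08, which falls in the weak range.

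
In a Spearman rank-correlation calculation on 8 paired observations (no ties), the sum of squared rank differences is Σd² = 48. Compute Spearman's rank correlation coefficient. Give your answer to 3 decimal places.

ρ = 1 − 6Σd² / [n(n²−1)] = 1 − 6×48 / (8×63)
  = 1 − 288/504 = 1 − 0.5714 ≈ 0.429

0.429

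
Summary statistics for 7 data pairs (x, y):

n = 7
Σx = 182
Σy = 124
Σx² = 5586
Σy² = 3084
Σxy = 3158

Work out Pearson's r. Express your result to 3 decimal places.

-0.076

r = (nΣxy − ΣxΣy) / √[(nΣx² − (Σx)²)(nΣy² − (Σy)²)]
Numerator: 7×3158 − 182×124 = -462
Denominator: √[(39102 − 33124)(21588 − 15376)] = √[5978 × 6212] = 6093.8769
r = -462 / 6093.8769 ≈ -0.076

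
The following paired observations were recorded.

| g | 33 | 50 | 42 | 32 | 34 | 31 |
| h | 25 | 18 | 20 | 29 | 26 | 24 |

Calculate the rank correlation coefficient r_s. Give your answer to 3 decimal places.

-0.600

Rank g: 3, 6, 5, 2, 4, 1
Rank h: 4, 1, 2, 6, 5, 3
d = rank(g) − rank(h): -1, 5, 3, -4, -1, -2; Σd² = 56
ρ = 1 − 6Σd² / [n(n²−1)] = 1 − 6×56 / (6×35) = 1 − 336/210 ≈ -0.600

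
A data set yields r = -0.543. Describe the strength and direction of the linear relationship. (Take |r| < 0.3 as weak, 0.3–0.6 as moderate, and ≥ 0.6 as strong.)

moderate negative

r = -0.543 < 0 so the relationship is negative.
|r| = 0.543, which falls in the moderate range.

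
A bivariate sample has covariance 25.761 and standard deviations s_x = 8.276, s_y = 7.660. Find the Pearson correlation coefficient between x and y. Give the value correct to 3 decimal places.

r = Cov(x,y) / (s_x · s_y) = 25.761 / (8.276 × 7.660)
  = 25.761 / 63.3942 ≈ 0.406

0.406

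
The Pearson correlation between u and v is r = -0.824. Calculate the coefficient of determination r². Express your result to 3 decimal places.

r² = (-0.824)² = 0.679

0.679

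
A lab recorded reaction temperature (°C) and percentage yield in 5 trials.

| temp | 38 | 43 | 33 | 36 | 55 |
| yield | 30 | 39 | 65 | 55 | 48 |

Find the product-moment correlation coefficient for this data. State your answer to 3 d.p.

-0.287

n = 5, Σx = 205, Σy = 237, Σx² = 8703, Σy² = 11975, Σxy = 9582
nΣxy − ΣxΣy = 47910 − 48585 = -675
nΣx² − (Σx)² = 43515 − 42025 = 1490; nΣy² − (Σy)² = 59875 − 56169 = 3706
r = -675 / √(1490 × 3706) = -675 / 2349.8808 ≈ -0.287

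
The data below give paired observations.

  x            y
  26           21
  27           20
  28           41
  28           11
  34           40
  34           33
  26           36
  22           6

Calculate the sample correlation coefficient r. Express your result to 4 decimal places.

0.6316

n = 8, Σx = 225, Σy = 208, Σx² = 6445, Σy² = 6664, Σxy = 6092
nΣxy − ΣxΣy = 48736 − 46800 = 1936
nΣx² − (Σx)² = 51560 − 50625 = 935; nΣy² − (Σy)² = 53312 − 43264 = 10048
r = 1936 / √(935 × 10048) = 1936 / 3065.1068 ≈ 0.6316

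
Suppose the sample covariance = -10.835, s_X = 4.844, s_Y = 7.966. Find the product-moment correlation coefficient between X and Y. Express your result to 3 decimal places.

-0.281

r = Cov(X,Y) / (s_X · s_Y) = -10.835 / (4.844 × 7.966)
  = -10.835 / 38.5873 ≈ -0.281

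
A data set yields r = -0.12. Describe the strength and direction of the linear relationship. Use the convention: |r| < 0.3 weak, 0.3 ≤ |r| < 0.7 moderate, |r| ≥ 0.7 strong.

r = -0.12 < 0 so the relationship is negative.
|r| = 0.12, which falls in the weak range.

weak negative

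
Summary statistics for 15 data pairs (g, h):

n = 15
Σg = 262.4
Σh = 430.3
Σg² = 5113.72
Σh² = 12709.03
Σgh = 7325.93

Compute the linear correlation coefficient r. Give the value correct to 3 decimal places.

-0.461

r = (nΣgh − ΣgΣh) / √[(nΣg² − (Σg)²)(nΣh² − (Σh)²)]
Numerator: 15×7325.93 − 262.4×430.3 = -3021.77
Denominator: √[(76705.8 − 68853.76)(190635.45 − 185158.09)] = √[7852.04 × 5477.36] = 6558.0828
r = -3021.77 / 6558.0828 ≈ -0.461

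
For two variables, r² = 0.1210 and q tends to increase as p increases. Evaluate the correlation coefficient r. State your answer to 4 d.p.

|r| = √0.1210 = 0.3479
The association is positive, so r = 0.3479.

0.3479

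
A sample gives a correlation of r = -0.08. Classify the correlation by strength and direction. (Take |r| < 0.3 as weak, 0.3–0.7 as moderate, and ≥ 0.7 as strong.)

r = -0.08 < 0 so the relationship is negative.
|r| = 0.08, which falls in the weak range.

weak negative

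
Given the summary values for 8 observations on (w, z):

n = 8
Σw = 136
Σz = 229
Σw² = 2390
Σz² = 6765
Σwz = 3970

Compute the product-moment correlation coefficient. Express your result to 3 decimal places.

r = (nΣwz − ΣwΣz) / √[(nΣw² − (Σw)²)(nΣz² − (Σz)²)]
Numerator: 8×3970 − 136×229 = 616
Denominator: √[(19120 − 18496)(54120 − 52441)] = √[624 × 1679] = 1023.5702
r = 616 / 1023.5702 ≈ 0.602

0.602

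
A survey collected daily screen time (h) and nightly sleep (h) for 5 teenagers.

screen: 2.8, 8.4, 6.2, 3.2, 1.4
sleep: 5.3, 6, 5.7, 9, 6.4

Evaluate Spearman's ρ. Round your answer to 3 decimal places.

Rank screen: 2, 5, 4, 3, 1
Rank sleep: 1, 3, 2, 5, 4
d = rank(screen) − rank(sleep): 1, 2, 2, -2, -3; Σd² = 22
ρ = 1 − 6Σd² / [n(n²−1)] = 1 − 6×22 / (5×24) = 1 − 132/120 ≈ -0.100

-0.100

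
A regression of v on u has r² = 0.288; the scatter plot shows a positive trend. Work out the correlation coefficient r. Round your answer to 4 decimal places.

0.5367

|r| = √0.288 = 0.5367
The association is positive, so r = 0.5367.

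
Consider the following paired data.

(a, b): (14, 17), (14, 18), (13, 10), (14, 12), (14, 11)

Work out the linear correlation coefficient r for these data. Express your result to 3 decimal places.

0.552

n = 5, Σa = 69, Σb = 68, Σa² = 953, Σb² = 978, Σab = 942
nΣab − ΣaΣb = 4710 − 4692 = 18
nΣa² − (Σa)² = 4765 − 4761 = 4; nΣb² − (Σb)² = 4890 − 4624 = 266
r = 18 / √(4 × 266) = 18 / 32.6190 ≈ 0.552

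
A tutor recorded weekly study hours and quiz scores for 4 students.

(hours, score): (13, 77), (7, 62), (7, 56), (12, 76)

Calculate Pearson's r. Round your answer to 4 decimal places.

0.9682

n = 4, Σx = 39, Σy = 271, Σx² = 411, Σy² = 18685, Σxy = 2739
nΣxy − ΣxΣy = 10956 − 10569 = 387
nΣx² − (Σx)² = 1644 − 1521 = 123; nΣy² − (Σy)² = 74740 − 73441 = 1299
r = 387 / √(123 × 1299) = 387 / 399.7212 ≈ 0.9682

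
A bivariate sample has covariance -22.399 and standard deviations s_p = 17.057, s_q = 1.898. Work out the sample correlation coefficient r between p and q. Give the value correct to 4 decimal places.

-0.6919

r = Cov(p,q) / (s_p · s_q) = -22.399 / (17.057 × 1.898)
  = -22.399 / 32.3742 ≈ -0.6919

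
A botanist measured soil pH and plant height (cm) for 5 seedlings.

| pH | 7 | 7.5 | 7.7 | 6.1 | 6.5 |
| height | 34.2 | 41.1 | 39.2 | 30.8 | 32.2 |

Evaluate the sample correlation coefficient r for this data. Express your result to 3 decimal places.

0.943

n = 5, Σx = 34.8, Σy = 177.5, Σx² = 244, Σy² = 6380.97, Σxy = 1246.67
nΣxy − ΣxΣy = 6233.35 − 6177 = 56.35
nΣx² − (Σx)² = 1220 − 1211.04 = 8.96; nΣy² − (Σy)² = 31904.85 − 31506.25 = 398.6
r = 56.35 / √(8.96 × 398.6) = 56.35 / 59.7617 ≈ 0.943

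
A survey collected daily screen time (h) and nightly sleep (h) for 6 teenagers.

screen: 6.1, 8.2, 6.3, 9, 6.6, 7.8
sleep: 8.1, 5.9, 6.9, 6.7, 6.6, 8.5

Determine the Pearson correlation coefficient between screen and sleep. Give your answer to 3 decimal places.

-0.297

n = 6, Σx = 44, Σy = 42.7, Σx² = 329.54, Σy² = 308.73, Σxy = 311.42
nΣxy − ΣxΣy = 1868.52 − 1878.8 = -10.28
nΣx² − (Σx)² = 1977.24 − 1936 = 41.24; nΣy² − (Σy)² = 1852.38 − 1823.29 = 29.09
r = -10.28 / √(41.24 × 29.09) = -10.28 / 34.6363 ≈ -0.297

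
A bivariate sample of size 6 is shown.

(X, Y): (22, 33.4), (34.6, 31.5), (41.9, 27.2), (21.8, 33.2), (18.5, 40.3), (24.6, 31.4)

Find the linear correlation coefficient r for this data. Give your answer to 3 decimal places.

-0.819

n = 6, ΣX = 163.4, ΣY = 197, ΣX² = 4859.42, ΣY² = 6559.94, ΣXY = 5206.13
nΣXY − ΣXΣY = 31236.78 − 32189.8 = -953.02
nΣX² − (ΣX)² = 29156.52 − 26699.56 = 2456.96; nΣY² − (ΣY)² = 39359.64 − 38809 = 550.64
r = -953.02 / √(2456.96 × 550.64) = -953.02 / 1163.1425 ≈ -0.819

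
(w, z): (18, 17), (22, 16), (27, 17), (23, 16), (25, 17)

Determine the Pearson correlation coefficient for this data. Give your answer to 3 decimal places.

n = 5, Σw = 115, Σz = 83, Σw² = 2691, Σz² = 1379, Σwz = 1910
nΣwz − ΣwΣz = 9550 − 9545 = 5
nΣw² − (Σw)² = 13455 − 13225 = 230; nΣz² − (Σz)² = 6895 − 6889 = 6
r = 5 / √(230 × 6) = 5 / 37.1484 ≈ 0.135

0.135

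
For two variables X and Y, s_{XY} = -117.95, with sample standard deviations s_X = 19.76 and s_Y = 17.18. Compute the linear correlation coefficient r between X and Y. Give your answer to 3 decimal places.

r = Cov(X,Y) / (s_X · s_Y) = -117.95 / (19.76 × 17.18)
  = -117.95 / 339.4768 ≈ -0.347

-0.347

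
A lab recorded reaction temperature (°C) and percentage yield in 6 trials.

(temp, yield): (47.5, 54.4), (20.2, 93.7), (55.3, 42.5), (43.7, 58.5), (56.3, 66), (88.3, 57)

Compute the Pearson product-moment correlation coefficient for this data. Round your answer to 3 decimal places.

-0.613

n = 6, Σx = 311.3, Σy = 372.1, Σx² = 18598.65, Σy² = 24572.55, Σxy = 18132.34
nΣxy − ΣxΣy = 108794.04 − 115834.73 = -7040.69
nΣx² − (Σx)² = 111591.9 − 96907.69 = 14684.21; nΣy² − (Σy)² = 147435.3 − 138458.41 = 8976.89
r = -7040.69 / √(14684.21 × 8976.89) = -7040.69 / 11481.2255 ≈ -0.613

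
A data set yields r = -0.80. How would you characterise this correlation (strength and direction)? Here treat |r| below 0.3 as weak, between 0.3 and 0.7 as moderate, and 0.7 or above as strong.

r = -0.80 < 0 so the relationship is negative.
|r| = 0.80, which falls in the strong range.

strong negative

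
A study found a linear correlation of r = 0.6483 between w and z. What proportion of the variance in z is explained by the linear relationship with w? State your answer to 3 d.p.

0.420

r² = (0.6483)² = 0.420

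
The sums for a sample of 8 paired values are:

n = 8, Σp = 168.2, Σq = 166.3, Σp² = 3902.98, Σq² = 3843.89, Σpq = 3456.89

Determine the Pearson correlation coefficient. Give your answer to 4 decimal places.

-0.1051

r = (nΣpq − ΣpΣq) / √[(nΣp² − (Σp)²)(nΣq² − (Σq)²)]
Numerator: 8×3456.89 − 168.2×166.3 = -316.54
Denominator: √[(31223.84 − 28291.24)(30751.12 − 27655.69)] = √[2932.6 × 3095.43] = 3012.9152
r = -316.54 / 3012.9152 ≈ -0.1051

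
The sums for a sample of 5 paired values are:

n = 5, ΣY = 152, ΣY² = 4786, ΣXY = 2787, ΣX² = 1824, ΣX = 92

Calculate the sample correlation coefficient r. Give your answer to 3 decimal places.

r = (nΣXY − ΣXΣY) / √[(nΣX² − (ΣX)²)(nΣY² − (ΣY)²)]
Numerator: 5×2787 − 92×152 = -49
Denominator: √[(9120 − 8464)(23930 − 23104)] = √[656 × 826] = 736.1087
r = -49 / 736.1087 ≈ -0.067

-0.067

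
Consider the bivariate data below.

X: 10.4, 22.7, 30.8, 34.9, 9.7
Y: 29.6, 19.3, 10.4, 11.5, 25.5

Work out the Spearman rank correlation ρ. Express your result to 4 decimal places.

Rank X: 2, 3, 4, 5, 1
Rank Y: 5, 3, 1, 2, 4
d = rank(X) − rank(Y): -3, 0, 3, 3, -3; Σd² = 36
ρ = 1 − 6Σd² / [n(n²−1)] = 1 − 6×36 / (5×24) = 1 − 216/120 ≈ -0.8000

-0.8000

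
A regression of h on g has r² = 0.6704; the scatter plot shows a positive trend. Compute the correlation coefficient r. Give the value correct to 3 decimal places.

0.819

|r| = √0.6704 = 0.819
The association is positive, so r = 0.819.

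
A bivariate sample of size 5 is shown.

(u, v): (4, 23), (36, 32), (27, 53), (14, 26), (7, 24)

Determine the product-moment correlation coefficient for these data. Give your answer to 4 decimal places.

n = 5, Σu = 88, Σv = 158, Σu² = 2286, Σv² = 5614, Σuv = 3207
nΣuv − ΣuΣv = 16035 − 13904 = 2131
nΣu² − (Σu)² = 11430 − 7744 = 3686; nΣv² − (Σv)² = 28070 − 24964 = 3106
r = 2131 / √(3686 × 3106) = 2131 / 3383.5951 ≈ 0.6298

0.6298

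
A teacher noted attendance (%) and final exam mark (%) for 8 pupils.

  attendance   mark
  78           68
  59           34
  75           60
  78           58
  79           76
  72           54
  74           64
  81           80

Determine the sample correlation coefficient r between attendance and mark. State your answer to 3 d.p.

0.925

n = 8, Σx = 596, Σy = 494, Σx² = 44736, Σy² = 31932, Σxy = 37442
nΣxy − ΣxΣy = 299536 − 294424 = 5112
nΣx² − (Σx)² = 357888 − 355216 = 2672; nΣy² − (Σy)² = 255456 − 244036 = 11420
r = 5112 / √(2672 × 11420) = 5112 / 5523.9696 ≈ 0.925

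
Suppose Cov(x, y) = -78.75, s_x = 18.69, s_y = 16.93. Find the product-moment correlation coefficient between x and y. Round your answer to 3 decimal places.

r = Cov(x,y) / (s_x · s_y) = -78.75 / (18.69 × 16.93)
  = -78.75 / 316.4217 ≈ -0.249

-0.249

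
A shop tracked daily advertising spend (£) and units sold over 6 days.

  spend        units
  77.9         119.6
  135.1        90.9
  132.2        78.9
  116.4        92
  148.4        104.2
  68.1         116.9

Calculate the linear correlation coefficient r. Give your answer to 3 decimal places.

-0.737

n = 6, Σx = 678.1, Σy = 602.5, Σx² = 82006.39, Σy² = 61779.43, Σxy = 66160.98
nΣxy − ΣxΣy = 396965.88 − 408555.25 = -11589.37
nΣx² − (Σx)² = 492038.34 − 459819.61 = 32218.73; nΣy² − (Σy)² = 370676.58 − 363006.25 = 7670.33
r = -11589.37 / √(32218.73 × 7670.33) = -11589.37 / 15720.3146 ≈ -0.737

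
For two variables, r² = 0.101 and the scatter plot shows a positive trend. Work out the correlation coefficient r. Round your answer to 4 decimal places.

|r| = √0.101 = 0.3178
The association is positive, so r = 0.3178.

0.3178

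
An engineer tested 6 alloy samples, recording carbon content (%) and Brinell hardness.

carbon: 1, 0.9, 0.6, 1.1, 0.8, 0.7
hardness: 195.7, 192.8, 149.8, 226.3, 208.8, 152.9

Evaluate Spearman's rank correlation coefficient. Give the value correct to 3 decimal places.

0.829

Rank carbon: 5, 4, 1, 6, 3, 2
Rank hardness: 4, 3, 1, 6, 5, 2
d = rank(carbon) − rank(hardness): 1, 1, 0, 0, -2, 0; Σd² = 6
ρ = 1 − 6Σd² / [n(n²−1)] = 1 − 6×6 / (6×35) = 1 − 36/210 ≈ 0.829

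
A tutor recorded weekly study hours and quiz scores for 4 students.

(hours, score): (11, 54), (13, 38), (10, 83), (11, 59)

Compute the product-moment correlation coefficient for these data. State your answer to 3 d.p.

n = 4, Σx = 45, Σy = 234, Σx² = 511, Σy² = 14730, Σxy = 2567
nΣxy − ΣxΣy = 10268 − 10530 = -262
nΣx² − (Σx)² = 2044 − 2025 = 19; nΣy² − (Σy)² = 58920 − 54756 = 4164
r = -262 / √(19 × 4164) = -262 / 281.2757 ≈ -0.931

-0.931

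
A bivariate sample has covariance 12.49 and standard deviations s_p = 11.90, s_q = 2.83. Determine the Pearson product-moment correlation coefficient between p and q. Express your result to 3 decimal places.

0.371

r = Cov(p,q) / (s_p · s_q) = 12.49 / (11.90 × 2.83)
  = 12.49 / 33.6770 ≈ 0.371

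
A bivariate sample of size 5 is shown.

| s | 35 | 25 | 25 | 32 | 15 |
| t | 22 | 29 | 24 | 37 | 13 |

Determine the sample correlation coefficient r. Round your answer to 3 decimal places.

n = 5, Σs = 132, Σt = 125, Σs² = 3724, Σt² = 3439, Σst = 3474
nΣst − ΣsΣt = 17370 − 16500 = 870
nΣs² − (Σs)² = 18620 − 17424 = 1196; nΣt² − (Σt)² = 17195 − 15625 = 1570
r = 870 / √(1196 × 1570) = 870 / 1370.2992 ≈ 0.635

0.635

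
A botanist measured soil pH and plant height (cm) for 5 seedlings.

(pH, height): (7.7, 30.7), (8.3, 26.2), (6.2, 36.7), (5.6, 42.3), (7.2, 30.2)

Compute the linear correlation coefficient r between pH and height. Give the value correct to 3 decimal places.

-0.974

n = 5, Σx = 35, Σy = 166.1, Σx² = 249.82, Σy² = 5677.15, Σxy = 1135.71
nΣxy − ΣxΣy = 5678.55 − 5813.5 = -134.95
nΣx² − (Σx)² = 1249.1 − 1225 = 24.1; nΣy² − (Σy)² = 28385.75 − 27589.21 = 796.54
r = -134.95 / √(24.1 × 796.54) = -134.95 / 138.5518 ≈ -0.974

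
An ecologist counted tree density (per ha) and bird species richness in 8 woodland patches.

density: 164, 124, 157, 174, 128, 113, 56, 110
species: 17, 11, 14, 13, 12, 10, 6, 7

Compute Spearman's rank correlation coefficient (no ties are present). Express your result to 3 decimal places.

Rank density: 7, 4, 6, 8, 5, 3, 1, 2
Rank species: 8, 4, 7, 6, 5, 3, 1, 2
d = rank(density) − rank(species): -1, 0, -1, 2, 0, 0, 0, 0; Σd² = 6
ρ = 1 − 6Σd² / [n(n²−1)] = 1 − 6×6 / (8×63) = 1 − 36/504 ≈ 0.929

0.929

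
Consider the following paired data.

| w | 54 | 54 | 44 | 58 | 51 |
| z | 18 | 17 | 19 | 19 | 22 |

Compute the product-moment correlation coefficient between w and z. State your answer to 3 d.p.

n = 5, Σw = 261, Σz = 95, Σw² = 13733, Σz² = 1819, Σwz = 4950
nΣwz − ΣwΣz = 24750 − 24795 = -45
nΣw² − (Σw)² = 68665 − 68121 = 544; nΣz² − (Σz)² = 9095 − 9025 = 70
r = -45 / √(544 × 70) = -45 / 195.1410 ≈ -0.231

-0.231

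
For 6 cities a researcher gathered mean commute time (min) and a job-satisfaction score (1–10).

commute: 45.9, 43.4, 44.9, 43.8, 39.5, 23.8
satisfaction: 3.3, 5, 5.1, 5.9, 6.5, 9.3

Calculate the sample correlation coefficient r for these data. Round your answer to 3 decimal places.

n = 6, Σx = 241.3, Σy = 35.1, Σx² = 10051.51, Σy² = 225.45, Σxy = 1333.97
nΣxy − ΣxΣy = 8003.82 − 8469.63 = -465.81
nΣx² − (Σx)² = 60309.06 − 58225.69 = 2083.37; nΣy² − (Σy)² = 1352.7 − 1232.01 = 120.69
r = -465.81 / √(2083.37 × 120.69) = -465.81 / 501.4399 ≈ -0.929

-0.929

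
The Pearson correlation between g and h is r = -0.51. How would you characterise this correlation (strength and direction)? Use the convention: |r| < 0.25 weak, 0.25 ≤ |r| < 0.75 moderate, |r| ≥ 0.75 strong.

moderate negative

r = -0.51 < 0 so the relationship is negative.
|r| = 0.51, which falls in the moderate range.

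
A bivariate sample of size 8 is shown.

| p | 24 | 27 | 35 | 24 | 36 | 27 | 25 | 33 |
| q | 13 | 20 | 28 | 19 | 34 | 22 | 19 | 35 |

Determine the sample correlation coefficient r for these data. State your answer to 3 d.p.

n = 8, Σp = 231, Σq = 190, Σp² = 6845, Σq² = 4940, Σpq = 5736
nΣpq − ΣpΣq = 45888 − 43890 = 1998
nΣp² − (Σp)² = 54760 − 53361 = 1399; nΣq² − (Σq)² = 39520 − 36100 = 3420
r = 1998 / √(1399 × 3420) = 1998 / 2187.3683 ≈ 0.913

0.913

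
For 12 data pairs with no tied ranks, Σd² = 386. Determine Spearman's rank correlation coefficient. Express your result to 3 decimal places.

ρ = 1 − 6Σd² / [n(n²−1)] = 1 − 6×386 / (12×143)
  = 1 − 2316/1716 = 1 − 1.3497 ≈ -0.350

-0.350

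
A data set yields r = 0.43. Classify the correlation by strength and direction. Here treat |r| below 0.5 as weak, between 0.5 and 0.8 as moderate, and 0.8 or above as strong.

r = 0.43 > 0 so the relationship is positive.
|r| = 0.43, which falls in the weak range.

weak positive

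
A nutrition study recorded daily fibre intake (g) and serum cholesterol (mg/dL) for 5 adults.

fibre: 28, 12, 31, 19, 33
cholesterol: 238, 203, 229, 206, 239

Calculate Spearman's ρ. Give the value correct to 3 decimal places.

Rank fibre: 3, 1, 4, 2, 5
Rank cholesterol: 4, 1, 3, 2, 5
d = rank(fibre) − rank(cholesterol): -1, 0, 1, 0, 0; Σd² = 2
ρ = 1 − 6Σd² / [n(n²−1)] = 1 − 6×2 / (5×24) = 1 − 12/120 ≈ 0.900

0.900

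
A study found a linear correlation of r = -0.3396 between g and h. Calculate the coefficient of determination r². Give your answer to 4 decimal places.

0.1153

r² = (-0.3396)² = 0.1153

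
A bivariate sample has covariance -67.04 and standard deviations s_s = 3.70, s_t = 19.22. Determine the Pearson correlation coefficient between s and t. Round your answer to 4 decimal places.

r = Cov(s,t) / (s_s · s_t) = -67.04 / (3.70 × 19.22)
  = -67.04 / 71.1140 ≈ -0.9427

-0.9427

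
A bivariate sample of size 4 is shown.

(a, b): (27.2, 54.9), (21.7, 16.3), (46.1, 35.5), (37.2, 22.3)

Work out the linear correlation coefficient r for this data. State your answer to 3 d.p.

0.090

n = 4, Σa = 132.2, Σb = 129, Σa² = 4719.78, Σb² = 5037.24, Σab = 4313.1
nΣab − ΣaΣb = 17252.4 − 17053.8 = 198.6
nΣa² − (Σa)² = 18879.12 − 17476.84 = 1402.28; nΣb² − (Σb)² = 20148.96 − 16641 = 3507.96
r = 198.6 / √(1402.28 × 3507.96) = 198.6 / 2217.9139 ≈ 0.090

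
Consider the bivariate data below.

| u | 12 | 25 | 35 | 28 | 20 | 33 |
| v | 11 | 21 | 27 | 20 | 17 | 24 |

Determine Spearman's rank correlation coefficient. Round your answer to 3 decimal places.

Rank u: 1, 3, 6, 4, 2, 5
Rank v: 1, 4, 6, 3, 2, 5
d = rank(u) − rank(v): 0, -1, 0, 1, 0, 0; Σd² = 2
ρ = 1 − 6Σd² / [n(n²−1)] = 1 − 6×2 / (6×35) = 1 − 12/210 ≈ 0.943

0.943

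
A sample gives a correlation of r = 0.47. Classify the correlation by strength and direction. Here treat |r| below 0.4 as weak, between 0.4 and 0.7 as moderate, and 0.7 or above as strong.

r = 0.47 > 0 so the relationship is positive.
|r| = 0.47, which falls in the moderate range.

moderate positive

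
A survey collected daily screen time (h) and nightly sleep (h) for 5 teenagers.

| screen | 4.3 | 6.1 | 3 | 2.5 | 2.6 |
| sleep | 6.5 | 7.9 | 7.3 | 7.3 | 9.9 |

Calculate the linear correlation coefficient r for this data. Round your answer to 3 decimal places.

n = 5, Σx = 18.5, Σy = 38.9, Σx² = 77.71, Σy² = 309.25, Σxy = 142.03
nΣxy − ΣxΣy = 710.15 − 719.65 = -9.5
nΣx² − (Σx)² = 388.55 − 342.25 = 46.3; nΣy² − (Σy)² = 1546.25 − 1513.21 = 33.04
r = -9.5 / √(46.3 × 33.04) = -9.5 / 39.1120 ≈ -0.243

-0.243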